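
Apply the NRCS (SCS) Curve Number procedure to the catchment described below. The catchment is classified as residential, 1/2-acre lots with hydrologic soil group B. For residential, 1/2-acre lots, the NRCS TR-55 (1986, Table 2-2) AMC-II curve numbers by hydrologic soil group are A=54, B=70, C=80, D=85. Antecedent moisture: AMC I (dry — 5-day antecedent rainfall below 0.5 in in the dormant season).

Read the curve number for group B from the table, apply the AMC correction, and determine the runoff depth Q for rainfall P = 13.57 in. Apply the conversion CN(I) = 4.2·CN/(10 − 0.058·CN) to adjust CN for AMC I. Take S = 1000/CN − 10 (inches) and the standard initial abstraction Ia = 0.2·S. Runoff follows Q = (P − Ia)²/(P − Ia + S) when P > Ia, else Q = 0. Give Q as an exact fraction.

Q = 3191459049/521815700 in ≈ 6.116 in

NRCS table: residential, 1/2-acre lots, soil group B → CN(II) = 70
Adjust CN=70 to AMC I: 4.2·70/(10 − 0.058·70) → 294 ÷ (297/50) = 4900/99 ≈ 49.495
Retention S: 1000/CN − 10 with CN=49.495 → S = 500/49 ≈ 10.204 in
Ia = 0.2·(500/49) = 100/49 in ≈ 2.041 in
Excess rainfall: 13.570 − 2.041 = 11.529 in; P > Ia so Q > 0
Q = (56493/4900)²/((56493/4900) + 500/49) = (3191459049/24010000)/(106493/4900) = 3191459049/521815700 in ≈ 6.116 in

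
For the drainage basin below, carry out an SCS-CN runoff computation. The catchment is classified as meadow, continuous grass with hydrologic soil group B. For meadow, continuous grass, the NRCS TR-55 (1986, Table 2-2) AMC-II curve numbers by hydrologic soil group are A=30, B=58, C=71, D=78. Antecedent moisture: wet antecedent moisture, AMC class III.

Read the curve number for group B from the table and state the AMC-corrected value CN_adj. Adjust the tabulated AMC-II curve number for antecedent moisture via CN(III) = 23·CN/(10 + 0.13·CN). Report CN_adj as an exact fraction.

CN_adj = 66700/877 ≈ 76.055

NRCS table: meadow, continuous grass, soil group B → CN(II) = 58
Wet (AMC III): CN(III) = 23·58/(10 + 0.13·58) = 1334/(877/50) = 66700/877 ≈ 76.055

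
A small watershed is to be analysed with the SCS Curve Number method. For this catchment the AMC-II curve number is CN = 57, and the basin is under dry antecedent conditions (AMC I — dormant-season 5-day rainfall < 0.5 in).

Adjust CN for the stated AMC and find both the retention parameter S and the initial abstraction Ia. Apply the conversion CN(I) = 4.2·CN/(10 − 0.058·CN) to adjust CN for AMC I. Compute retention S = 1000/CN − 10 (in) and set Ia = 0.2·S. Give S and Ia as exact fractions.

S = 21500/1197 in ≈ 17.962 in; Ia = 4300/1197 in ≈ 3.592 in

CN(I) from CN(II)=57: (4.2·57)/(10 − 0.058·57) = 119700/3347 ≈ 35.763
S = 1000/(119700/3347) − 10 = 21500/1197 in ≈ 17.962 in
Ia = 0.2·(21500/1197) = 4300/1197 in ≈ 3.592 in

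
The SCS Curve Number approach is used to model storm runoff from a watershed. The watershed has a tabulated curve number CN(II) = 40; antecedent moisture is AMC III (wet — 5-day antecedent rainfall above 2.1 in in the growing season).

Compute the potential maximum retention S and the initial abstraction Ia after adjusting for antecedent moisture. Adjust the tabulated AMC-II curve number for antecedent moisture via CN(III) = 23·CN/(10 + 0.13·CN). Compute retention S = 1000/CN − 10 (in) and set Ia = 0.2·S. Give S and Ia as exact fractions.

Wet (AMC III): CN(III) = 23·40/(10 + 0.13·40) = 920/(76/5) = 1150/19 ≈ 60.526
Retention S: 1000/CN − 10 with CN=60.526 → S = 150/23 ≈ 6.522 in
Initial abstraction Ia = S/5 = (150/23)/5 = 30/23 ≈ 1.304 in

S = 150/23 in ≈ 6.522 in; Ia = 30/23 in ≈ 1.304 in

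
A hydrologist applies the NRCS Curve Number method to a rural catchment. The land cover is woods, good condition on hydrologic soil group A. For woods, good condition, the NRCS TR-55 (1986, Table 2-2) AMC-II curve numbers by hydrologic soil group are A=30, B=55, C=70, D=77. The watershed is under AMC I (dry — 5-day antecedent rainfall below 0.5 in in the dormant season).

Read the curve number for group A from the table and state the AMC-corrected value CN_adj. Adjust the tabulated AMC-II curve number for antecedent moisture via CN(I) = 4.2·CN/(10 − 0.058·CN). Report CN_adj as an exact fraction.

NRCS table: woods, good condition, soil group A → CN(II) = 30
Dry (AMC I): CN(I) = 4.2·30/(10 − 0.058·30) = 126/(413/50) = 900/59 ≈ 15.254

CN_adj = 900/59 ≈ 15.254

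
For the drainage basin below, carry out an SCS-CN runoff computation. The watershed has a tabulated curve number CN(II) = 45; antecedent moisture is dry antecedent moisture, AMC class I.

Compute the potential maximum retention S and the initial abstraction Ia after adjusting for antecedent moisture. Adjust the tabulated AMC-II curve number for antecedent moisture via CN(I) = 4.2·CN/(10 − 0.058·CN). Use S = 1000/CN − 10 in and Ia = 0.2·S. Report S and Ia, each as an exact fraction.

S = 5500/189 in ≈ 29.101 in; Ia = 1100/189 in ≈ 5.820 in

Adjust CN=45 to AMC I: 4.2·45/(10 − 0.058·45) → 189 ÷ (739/100) = 18900/739 ≈ 25.575
S = 1000/(18900/739) − 10 = 5500/189 in ≈ 29.101 in
Initial abstraction Ia = S/5 = (5500/189)/5 = 1100/189 ≈ 5.820 in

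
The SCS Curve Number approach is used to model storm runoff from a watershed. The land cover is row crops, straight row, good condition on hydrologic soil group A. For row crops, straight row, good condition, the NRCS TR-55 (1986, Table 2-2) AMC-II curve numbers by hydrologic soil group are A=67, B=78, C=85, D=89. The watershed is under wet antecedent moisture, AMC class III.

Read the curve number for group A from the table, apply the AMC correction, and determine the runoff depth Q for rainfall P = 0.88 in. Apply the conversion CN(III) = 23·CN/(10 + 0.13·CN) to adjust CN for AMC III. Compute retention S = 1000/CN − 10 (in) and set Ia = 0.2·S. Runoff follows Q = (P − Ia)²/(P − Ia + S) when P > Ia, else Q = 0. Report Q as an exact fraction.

NRCS table: row crops, straight row, good condition, soil group A → CN(II) = 67
Adjust CN=67 to AMC III: 23·67/(10 + 0.13·67) → 1541 ÷ (1871/100) = 154100/1871 ≈ 82.362
S = 1000/(154100/1871) − 10 = 3300/1541 in ≈ 2.141 in
Ia = 0.2S: 0.2·2.141 = 0.428 in (exactly 660/1541)
Since P=0.880 > Ia=0.428: effective rainfall P−Ia = 17402/38525 in
Runoff Q = (P−Ia)²/(P−Ia+S) = (0.452)²/(0.452+2.141) = 13764982/174942025 ≈ 0.079 in

Q = 13764982/174942025 in ≈ 0.079 in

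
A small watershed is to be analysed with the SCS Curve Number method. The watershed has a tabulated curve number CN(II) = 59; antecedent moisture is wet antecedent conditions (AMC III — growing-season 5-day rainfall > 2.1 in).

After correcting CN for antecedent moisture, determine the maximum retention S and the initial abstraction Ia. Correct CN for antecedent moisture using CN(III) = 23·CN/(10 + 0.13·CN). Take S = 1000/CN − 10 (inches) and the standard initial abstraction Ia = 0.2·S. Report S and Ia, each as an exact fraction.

CN(III) from CN(II)=59: (23·59)/(10 + 0.13·59) = 135700/1767 ≈ 76.797
S = 1000/(135700/1767) − 10 = 4100/1357 in ≈ 3.021 in
Ia = 0.2S: 0.2·3.021 = 0.604 in (exactly 820/1357)

S = 4100/1357 in ≈ 3.021 in; Ia = 820/1357 in ≈ 0.604 in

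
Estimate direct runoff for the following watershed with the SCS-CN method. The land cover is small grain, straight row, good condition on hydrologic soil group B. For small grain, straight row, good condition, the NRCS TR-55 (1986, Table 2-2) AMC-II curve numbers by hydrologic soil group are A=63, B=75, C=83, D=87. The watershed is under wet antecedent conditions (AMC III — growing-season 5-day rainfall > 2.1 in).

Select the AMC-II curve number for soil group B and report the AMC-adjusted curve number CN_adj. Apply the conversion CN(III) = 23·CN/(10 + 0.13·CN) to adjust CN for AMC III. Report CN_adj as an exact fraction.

CN_adj = 6900/79 ≈ 87.342

NRCS table: small grain, straight row, good condition, soil group B → CN(II) = 75
Adjust CN=75 to AMC III: 23·75/(10 + 0.13·75) → 1725 ÷ (79/4) = 6900/79 ≈ 87.342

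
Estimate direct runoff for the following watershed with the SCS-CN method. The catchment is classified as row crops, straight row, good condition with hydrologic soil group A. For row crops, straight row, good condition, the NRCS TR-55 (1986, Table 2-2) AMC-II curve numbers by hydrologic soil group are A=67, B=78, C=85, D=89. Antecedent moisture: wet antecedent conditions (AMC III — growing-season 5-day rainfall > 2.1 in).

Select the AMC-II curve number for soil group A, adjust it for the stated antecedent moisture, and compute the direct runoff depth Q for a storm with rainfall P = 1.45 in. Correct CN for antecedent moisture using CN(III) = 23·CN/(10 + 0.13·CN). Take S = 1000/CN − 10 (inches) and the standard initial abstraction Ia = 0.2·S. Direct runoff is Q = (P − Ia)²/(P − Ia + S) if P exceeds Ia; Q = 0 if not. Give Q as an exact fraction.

NRCS table: row crops, straight row, good condition, soil group A → CN(II) = 67
CN(III) from CN(II)=67: (23·67)/(10 + 0.13·67) = 154100/1871 ≈ 82.362
Retention S: 1000/CN − 10 with CN=82.362 → S = 3300/1541 ≈ 2.141 in
Ia = 0.2·(3300/1541) = 660/1541 in ≈ 0.428 in
Since P=1.450 > Ia=0.428: effective rainfall P−Ia = 31489/30820 in
Q = (31489/30820)²/((31489/30820) + 3300/1541) = (991557121/949872400)/(97489/30820) = 991557121/3004610980 in ≈ 0.330 in

Q = 991557121/3004610980 in ≈ 0.330 in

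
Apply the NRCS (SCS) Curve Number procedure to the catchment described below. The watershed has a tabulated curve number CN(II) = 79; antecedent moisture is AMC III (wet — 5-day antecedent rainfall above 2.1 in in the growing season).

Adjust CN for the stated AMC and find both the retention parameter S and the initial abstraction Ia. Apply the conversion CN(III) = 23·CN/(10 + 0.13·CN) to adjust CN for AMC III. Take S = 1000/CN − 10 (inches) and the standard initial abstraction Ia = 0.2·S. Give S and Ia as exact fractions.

Wet (AMC III): CN(III) = 23·79/(10 + 0.13·79) = 1817/(2027/100) = 181700/2027 ≈ 89.640
Retention S: 1000/CN − 10 with CN=89.640 → S = 2100/1817 ≈ 1.156 in
Ia = 0.2S: 0.2·1.156 = 0.231 in (exactly 420/1817)

S = 2100/1817 in ≈ 1.156 in; Ia = 420/1817 in ≈ 0.231 in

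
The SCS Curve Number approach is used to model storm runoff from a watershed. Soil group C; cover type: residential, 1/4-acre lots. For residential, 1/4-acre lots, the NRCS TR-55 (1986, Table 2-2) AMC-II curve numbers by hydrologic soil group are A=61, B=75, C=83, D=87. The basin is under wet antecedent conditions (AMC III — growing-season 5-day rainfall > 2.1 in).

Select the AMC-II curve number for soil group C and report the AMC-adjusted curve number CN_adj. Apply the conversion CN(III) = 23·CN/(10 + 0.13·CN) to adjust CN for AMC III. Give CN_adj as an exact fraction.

NRCS table: residential, 1/4-acre lots, soil group C → CN(II) = 83
Wet (AMC III): CN(III) = 23·83/(10 + 0.13·83) = 1909/(2079/100) = 190900/2079 ≈ 91.823

CN_adj = 190900/2079 ≈ 91.823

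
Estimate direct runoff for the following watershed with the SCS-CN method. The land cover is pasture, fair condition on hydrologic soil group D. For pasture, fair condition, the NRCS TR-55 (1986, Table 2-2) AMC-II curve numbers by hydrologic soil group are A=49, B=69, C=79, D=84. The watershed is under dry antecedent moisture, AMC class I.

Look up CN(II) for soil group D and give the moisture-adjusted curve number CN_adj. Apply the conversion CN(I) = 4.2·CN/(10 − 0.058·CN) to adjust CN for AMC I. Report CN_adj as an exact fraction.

NRCS table: pasture, fair condition, soil group D → CN(II) = 84
CN(I) from CN(II)=84: (4.2·84)/(10 − 0.058·84) = 44100/641 ≈ 68.799

CN_adj = 44100/641 ≈ 68.799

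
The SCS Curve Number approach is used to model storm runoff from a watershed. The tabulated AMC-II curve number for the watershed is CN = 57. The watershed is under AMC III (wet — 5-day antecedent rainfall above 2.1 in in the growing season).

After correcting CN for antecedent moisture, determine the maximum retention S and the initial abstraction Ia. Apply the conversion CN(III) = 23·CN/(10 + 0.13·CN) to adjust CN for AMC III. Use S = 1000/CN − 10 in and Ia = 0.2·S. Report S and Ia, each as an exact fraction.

Wet (AMC III): CN(III) = 23·57/(10 + 0.13·57) = 1311/(1741/100) = 131100/1741 ≈ 75.302
S = 1000/(131100/1741) − 10 = 4300/1311 in ≈ 3.280 in
Ia = 0.2·(4300/1311) = 860/1311 in ≈ 0.656 in

S = 4300/1311 in ≈ 3.280 in; Ia = 860/1311 in ≈ 0.656 in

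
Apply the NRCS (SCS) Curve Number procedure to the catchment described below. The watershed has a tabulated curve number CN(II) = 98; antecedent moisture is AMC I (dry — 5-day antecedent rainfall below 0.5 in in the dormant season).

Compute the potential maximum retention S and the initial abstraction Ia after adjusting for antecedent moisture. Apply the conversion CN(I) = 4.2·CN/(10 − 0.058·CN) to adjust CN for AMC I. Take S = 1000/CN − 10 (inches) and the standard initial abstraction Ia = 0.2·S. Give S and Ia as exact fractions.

CN(I) from CN(II)=98: (4.2·98)/(10 − 0.058·98) = 102900/1079 ≈ 95.366
Max retention: S = 1000/(102900/1079) − 10 = 500/1029 in (≈ 0.486 in)
Ia = 0.2S: 0.2·0.486 = 0.097 in (exactly 100/1029)

S = 500/1029 in ≈ 0.486 in; Ia = 100/1029 in ≈ 0.097 in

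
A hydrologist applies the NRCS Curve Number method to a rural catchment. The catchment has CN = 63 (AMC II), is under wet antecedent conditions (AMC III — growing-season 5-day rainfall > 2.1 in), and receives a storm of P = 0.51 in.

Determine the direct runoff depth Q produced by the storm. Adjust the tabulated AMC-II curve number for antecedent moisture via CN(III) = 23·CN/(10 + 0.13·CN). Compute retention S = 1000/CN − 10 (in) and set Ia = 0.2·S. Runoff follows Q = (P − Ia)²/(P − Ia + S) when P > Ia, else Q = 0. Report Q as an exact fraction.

Q = 0 in ≈ 0.000 in

Adjust CN=63 to AMC III: 23·63/(10 + 0.13·63) → 1449 ÷ (1819/100) = 144900/1819 ≈ 79.659
S = 1000/(144900/1819) − 10 = 3700/1449 in ≈ 2.553 in
Ia = 0.2·(3700/1449) = 740/1449 in ≈ 0.511 in
P = 0.510 ≤ Ia = 0.511 in: entire storm abstracted, Q = 0.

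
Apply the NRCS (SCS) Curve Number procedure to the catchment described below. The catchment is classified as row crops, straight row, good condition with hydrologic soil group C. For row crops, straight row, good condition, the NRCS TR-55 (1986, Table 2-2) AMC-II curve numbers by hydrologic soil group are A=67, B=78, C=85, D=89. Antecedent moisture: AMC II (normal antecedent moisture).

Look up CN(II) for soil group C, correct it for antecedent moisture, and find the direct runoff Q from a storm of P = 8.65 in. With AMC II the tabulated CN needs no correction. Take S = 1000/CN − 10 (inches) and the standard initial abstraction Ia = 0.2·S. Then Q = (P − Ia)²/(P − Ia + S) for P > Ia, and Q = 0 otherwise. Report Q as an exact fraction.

NRCS table: row crops, straight row, good condition, soil group C → CN(II) = 85
Average conditions: CN = 85 (no AMC adjustment).
Max retention: S = 1000/85 − 10 = 30/17 in (≈ 1.765 in)
Ia = 0.2·(30/17) = 6/17 in ≈ 0.353 in
Since P=8.650 > Ia=0.353: effective rainfall P−Ia = 2821/340 in
Q = (2821/340)²/((2821/340) + 30/17) = (7958041/115600)/(3421/340) = 7958041/1163140 in ≈ 6.842 in

Q = 7958041/1163140 in ≈ 6.842 in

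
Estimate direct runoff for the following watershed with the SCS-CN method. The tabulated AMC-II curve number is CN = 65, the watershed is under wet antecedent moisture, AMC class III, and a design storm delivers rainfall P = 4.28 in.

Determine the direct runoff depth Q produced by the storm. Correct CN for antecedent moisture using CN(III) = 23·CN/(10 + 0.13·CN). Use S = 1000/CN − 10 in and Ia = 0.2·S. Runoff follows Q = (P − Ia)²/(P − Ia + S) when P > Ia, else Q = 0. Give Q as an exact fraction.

Q = 811851049/343797675 in ≈ 2.361 in

Adjust CN=65 to AMC III: 23·65/(10 + 0.13·65) → 1495 ÷ (369/20) = 29900/369 ≈ 81.030
S = 1000/(29900/369) − 10 = 700/299 in ≈ 2.341 in
Ia = 0.2·(700/299) = 140/299 in ≈ 0.468 in
P − Ia = 4.280 − 0.468 = 28493/7475 ≈ 3.812 in (> 0, runoff occurs)
Q: (28493/7475)² ÷ (45993/7475) = 811851049/343797675 in (≈ 2.361 in)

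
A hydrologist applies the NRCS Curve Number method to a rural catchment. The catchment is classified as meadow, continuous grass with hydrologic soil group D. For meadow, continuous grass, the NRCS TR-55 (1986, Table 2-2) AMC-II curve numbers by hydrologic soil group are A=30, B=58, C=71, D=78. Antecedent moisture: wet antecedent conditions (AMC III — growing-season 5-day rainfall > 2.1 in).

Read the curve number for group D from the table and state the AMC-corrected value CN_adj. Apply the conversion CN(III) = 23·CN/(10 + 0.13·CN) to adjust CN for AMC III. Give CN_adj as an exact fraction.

NRCS table: meadow, continuous grass, soil group D → CN(II) = 78
CN(III) from CN(II)=78: (23·78)/(10 + 0.13·78) = 89700/1007 ≈ 89.076

CN_adj = 89700/1007 ≈ 89.076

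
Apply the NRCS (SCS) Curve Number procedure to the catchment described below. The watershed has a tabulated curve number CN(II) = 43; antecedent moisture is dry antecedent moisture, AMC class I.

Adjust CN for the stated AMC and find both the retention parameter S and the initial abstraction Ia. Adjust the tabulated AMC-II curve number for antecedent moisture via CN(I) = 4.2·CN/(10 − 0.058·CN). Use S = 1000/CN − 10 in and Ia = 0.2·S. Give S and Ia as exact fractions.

Dry (AMC I): CN(I) = 4.2·43/(10 − 0.058·43) = (903/5)/(3753/500) = 30100/1251 ≈ 24.061
S = 1000/(30100/1251) − 10 = 9500/301 in ≈ 31.561 in
Ia = 0.2S: 0.2·31.561 = 6.312 in (exactly 1900/301)

S = 9500/301 in ≈ 31.561 in; Ia = 1900/301 in ≈ 6.312 in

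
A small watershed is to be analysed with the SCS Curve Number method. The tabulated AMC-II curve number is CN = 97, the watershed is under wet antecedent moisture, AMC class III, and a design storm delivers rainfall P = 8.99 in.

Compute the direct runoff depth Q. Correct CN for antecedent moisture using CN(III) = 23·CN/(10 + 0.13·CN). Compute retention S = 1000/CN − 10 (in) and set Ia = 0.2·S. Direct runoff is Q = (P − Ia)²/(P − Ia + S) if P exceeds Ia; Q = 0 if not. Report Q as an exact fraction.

Q = 3998676109561/452819153900 in ≈ 8.831 in

Adjust CN=97 to AMC III: 23·97/(10 + 0.13·97) → 2231 ÷ (2261/100) = 223100/2261 ≈ 98.673
Max retention: S = 1000/(223100/2261) − 10 = 300/2231 in (≈ 0.134 in)
Ia = 0.2S: 0.2·0.134 = 0.027 in (exactly 60/2231)
Since P=8.990 > Ia=0.027: effective rainfall P−Ia = 1999669/223100 in
Runoff Q = (P−Ia)²/(P−Ia+S) = (8.963)²/(8.963+0.134) = 3998676109561/452819153900 ≈ 8.831 in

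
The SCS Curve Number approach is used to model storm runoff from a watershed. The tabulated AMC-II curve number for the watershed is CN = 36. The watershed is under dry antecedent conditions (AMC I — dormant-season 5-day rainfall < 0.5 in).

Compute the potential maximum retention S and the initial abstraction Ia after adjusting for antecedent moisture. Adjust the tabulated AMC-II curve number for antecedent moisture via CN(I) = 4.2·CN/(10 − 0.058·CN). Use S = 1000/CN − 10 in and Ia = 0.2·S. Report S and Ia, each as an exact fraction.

S = 8000/189 in ≈ 42.328 in; Ia = 1600/189 in ≈ 8.466 in

CN(I) from CN(II)=36: (4.2·36)/(10 − 0.058·36) = 18900/989 ≈ 19.110
S = 1000/(18900/989) − 10 = 8000/189 in ≈ 42.328 in
Ia = 0.2S: 0.2·42.328 = 8.466 in (exactly 1600/189)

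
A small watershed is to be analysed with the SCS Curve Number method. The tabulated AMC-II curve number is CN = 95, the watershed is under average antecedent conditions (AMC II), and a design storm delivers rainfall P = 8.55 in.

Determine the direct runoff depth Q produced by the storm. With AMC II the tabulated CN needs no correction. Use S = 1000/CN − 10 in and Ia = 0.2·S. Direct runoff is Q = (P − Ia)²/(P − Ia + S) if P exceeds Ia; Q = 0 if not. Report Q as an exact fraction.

Q = 10297681/1295420 in ≈ 7.949 in

Average conditions: CN = 95 (no AMC adjustment).
Max retention: S = 1000/95 − 10 = 10/19 in (≈ 0.526 in)
Initial abstraction Ia = S/5 = (10/19)/5 = 2/19 ≈ 0.105 in
Since P=8.550 > Ia=0.105: effective rainfall P−Ia = 3209/380 in
Q: (3209/380)² ÷ (3409/380) = 10297681/1295420 in (≈ 7.949 in)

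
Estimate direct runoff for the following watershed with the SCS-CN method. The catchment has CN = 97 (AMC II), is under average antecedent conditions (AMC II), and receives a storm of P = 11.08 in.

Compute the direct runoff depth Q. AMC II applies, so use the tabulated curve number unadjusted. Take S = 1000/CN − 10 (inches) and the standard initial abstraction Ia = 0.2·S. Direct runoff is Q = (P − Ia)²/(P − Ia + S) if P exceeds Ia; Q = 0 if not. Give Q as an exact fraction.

AMC II — tabulated CN = 97 applies directly.
Retention S: 1000/CN − 10 with CN=97.000 → S = 30/97 ≈ 0.309 in
Ia = 0.2·(30/97) = 6/97 in ≈ 0.062 in
P − Ia = 11.080 − 0.062 = 26719/2425 ≈ 11.018 in (> 0, runoff occurs)
Q: (26719/2425)² ÷ (27469/2425) = 713904961/66612325 in (≈ 10.717 in)

Q = 713904961/66612325 in ≈ 10.717 in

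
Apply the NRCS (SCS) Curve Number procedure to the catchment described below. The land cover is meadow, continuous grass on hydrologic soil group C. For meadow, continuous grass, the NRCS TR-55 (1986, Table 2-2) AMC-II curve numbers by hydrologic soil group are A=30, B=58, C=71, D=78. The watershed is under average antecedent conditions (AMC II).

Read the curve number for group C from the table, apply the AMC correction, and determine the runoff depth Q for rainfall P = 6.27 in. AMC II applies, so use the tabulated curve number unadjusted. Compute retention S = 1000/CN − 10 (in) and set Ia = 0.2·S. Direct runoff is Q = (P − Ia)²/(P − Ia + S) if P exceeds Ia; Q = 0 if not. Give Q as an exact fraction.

Q = 1499006089/480790700 in ≈ 3.118 in

NRCS table: meadow, continuous grass, soil group C → CN(II) = 71
CN(II) = 71; AMC II needs no correction.
S = 1000/71 − 10 = 290/71 in ≈ 4.085 in
Ia = 0.2·(290/71) = 58/71 in ≈ 0.817 in
Since P=6.270 > Ia=0.817: effective rainfall P−Ia = 38717/7100 in
Runoff Q = (P−Ia)²/(P−Ia+S) = (5.453)²/(5.453+4.085) = 1499006089/480790700 ≈ 3.118 in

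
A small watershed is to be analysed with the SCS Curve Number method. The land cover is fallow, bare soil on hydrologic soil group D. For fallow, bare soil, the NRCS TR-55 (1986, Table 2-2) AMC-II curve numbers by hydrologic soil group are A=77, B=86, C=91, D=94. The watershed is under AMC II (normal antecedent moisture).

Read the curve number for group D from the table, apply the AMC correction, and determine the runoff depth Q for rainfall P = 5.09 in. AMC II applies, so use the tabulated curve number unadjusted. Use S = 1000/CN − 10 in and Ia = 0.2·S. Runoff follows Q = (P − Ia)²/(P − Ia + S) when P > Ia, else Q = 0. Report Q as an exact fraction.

NRCS table: fallow, bare soil, soil group D → CN(II) = 94
CN(II) = 94; AMC II needs no correction.
Max retention: S = 1000/94 − 10 = 30/47 in (≈ 0.638 in)
Ia = 0.2·(30/47) = 6/47 in ≈ 0.128 in
P − Ia = 5.090 − 0.128 = 23323/4700 ≈ 4.962 in (> 0, runoff occurs)
Q = (23323/4700)²/((23323/4700) + 30/47) = (543962329/22090000)/(26323/4700) = 543962329/123718100 in ≈ 4.397 in

Q = 543962329/123718100 in ≈ 4.397 in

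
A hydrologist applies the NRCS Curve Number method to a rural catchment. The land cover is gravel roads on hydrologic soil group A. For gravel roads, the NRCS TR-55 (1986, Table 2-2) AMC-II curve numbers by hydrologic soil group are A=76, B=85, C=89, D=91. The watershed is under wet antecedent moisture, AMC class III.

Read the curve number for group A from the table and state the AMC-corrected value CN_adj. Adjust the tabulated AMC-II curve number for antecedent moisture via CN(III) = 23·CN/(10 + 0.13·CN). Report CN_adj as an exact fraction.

CN_adj = 43700/497 ≈ 87.928

NRCS table: gravel roads, soil group A → CN(II) = 76
Adjust CN=76 to AMC III: 23·76/(10 + 0.13·76) → 1748 ÷ (497/25) = 43700/497 ≈ 87.928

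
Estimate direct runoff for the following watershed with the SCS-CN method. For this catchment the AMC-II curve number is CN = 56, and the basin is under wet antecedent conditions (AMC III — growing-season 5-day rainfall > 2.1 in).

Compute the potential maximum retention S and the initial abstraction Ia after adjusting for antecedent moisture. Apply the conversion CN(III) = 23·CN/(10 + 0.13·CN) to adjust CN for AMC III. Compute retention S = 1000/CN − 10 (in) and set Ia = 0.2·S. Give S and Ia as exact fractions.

Wet (AMC III): CN(III) = 23·56/(10 + 0.13·56) = 1288/(432/25) = 4025/54 ≈ 74.537
Retention S: 1000/CN − 10 with CN=74.537 → S = 550/161 ≈ 3.416 in
Initial abstraction Ia = S/5 = (550/161)/5 = 110/161 ≈ 0.683 in

S = 550/161 in ≈ 3.416 in; Ia = 110/161 in ≈ 0.683 in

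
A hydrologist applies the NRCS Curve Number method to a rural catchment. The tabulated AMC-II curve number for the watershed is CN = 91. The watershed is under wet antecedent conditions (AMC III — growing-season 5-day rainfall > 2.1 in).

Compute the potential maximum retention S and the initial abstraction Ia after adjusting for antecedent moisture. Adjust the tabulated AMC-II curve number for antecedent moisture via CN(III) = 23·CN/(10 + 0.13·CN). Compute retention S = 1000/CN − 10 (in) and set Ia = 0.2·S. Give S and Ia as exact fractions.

Wet (AMC III): CN(III) = 23·91/(10 + 0.13·91) = 2093/(2183/100) = 209300/2183 ≈ 95.877
Retention S: 1000/CN − 10 with CN=95.877 → S = 900/2093 ≈ 0.430 in
Initial abstraction Ia = S/5 = (900/2093)/5 = 180/2093 ≈ 0.086 in

S = 900/2093 in ≈ 0.430 in; Ia = 180/2093 in ≈ 0.086 in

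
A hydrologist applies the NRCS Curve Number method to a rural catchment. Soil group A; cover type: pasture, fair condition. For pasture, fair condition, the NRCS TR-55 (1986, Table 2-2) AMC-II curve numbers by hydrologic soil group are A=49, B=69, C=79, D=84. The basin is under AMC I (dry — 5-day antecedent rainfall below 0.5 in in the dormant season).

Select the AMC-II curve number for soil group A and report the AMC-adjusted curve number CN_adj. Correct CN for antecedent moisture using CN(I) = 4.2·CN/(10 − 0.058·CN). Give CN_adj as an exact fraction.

NRCS table: pasture, fair condition, soil group A → CN(II) = 49
Dry (AMC I): CN(I) = 4.2·49/(10 − 0.058·49) = (1029/5)/(3579/500) = 34300/1193 ≈ 28.751

CN_adj = 34300/1193 ≈ 28.751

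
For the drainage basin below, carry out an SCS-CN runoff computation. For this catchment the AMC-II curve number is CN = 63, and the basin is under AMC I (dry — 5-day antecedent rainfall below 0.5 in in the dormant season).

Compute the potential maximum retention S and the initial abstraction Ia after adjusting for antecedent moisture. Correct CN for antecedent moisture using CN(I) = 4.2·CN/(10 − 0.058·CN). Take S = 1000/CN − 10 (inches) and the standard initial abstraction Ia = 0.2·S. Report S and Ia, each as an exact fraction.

Adjust CN=63 to AMC I: 4.2·63/(10 − 0.058·63) → (1323/5) ÷ (3173/500) = 132300/3173 ≈ 41.696
S = 1000/(132300/3173) − 10 = 18500/1323 in ≈ 13.983 in
Ia = 0.2·(18500/1323) = 3700/1323 in ≈ 2.797 in

S = 18500/1323 in ≈ 13.983 in; Ia = 3700/1323 in ≈ 2.797 in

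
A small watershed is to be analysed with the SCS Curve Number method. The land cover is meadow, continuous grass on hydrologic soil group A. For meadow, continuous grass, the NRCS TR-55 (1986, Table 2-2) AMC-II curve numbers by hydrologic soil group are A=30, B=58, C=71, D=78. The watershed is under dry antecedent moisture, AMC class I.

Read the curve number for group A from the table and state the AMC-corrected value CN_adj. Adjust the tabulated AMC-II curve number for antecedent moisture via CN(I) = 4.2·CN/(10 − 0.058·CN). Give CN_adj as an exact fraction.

CN_adj = 900/59 ≈ 15.254

NRCS table: meadow, continuous grass, soil group A → CN(II) = 30
CN(I) from CN(II)=30: (4.2·30)/(10 − 0.058·30) = 900/59 ≈ 15.254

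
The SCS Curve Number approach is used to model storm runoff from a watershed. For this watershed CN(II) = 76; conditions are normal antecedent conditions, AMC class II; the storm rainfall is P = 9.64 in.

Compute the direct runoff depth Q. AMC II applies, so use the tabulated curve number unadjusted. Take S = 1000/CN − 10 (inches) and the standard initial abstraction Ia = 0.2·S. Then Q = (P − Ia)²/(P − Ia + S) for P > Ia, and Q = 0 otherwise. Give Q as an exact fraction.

Average conditions: CN = 76 (no AMC adjustment).
Retention S: 1000/CN − 10 with CN=76.000 → S = 60/19 ≈ 3.158 in
Initial abstraction Ia = S/5 = (60/19)/5 = 12/19 ≈ 0.632 in
Since P=9.640 > Ia=0.632: effective rainfall P−Ia = 4279/475 in
Runoff Q = (P−Ia)²/(P−Ia+S) = (9.008)²/(9.008+3.158) = 18309841/2745025 ≈ 6.670 in

Q = 18309841/2745025 in ≈ 6.670 in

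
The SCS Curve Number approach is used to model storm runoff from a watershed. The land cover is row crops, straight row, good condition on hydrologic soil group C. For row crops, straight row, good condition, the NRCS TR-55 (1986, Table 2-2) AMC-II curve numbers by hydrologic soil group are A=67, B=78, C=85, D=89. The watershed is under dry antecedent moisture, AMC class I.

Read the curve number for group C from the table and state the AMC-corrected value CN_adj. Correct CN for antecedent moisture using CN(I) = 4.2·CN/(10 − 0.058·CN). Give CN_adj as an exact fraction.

CN_adj = 11900/169 ≈ 70.414

NRCS table: row crops, straight row, good condition, soil group C → CN(II) = 85
CN(I) from CN(II)=85: (4.2·85)/(10 − 0.058·85) = 11900/169 ≈ 70.414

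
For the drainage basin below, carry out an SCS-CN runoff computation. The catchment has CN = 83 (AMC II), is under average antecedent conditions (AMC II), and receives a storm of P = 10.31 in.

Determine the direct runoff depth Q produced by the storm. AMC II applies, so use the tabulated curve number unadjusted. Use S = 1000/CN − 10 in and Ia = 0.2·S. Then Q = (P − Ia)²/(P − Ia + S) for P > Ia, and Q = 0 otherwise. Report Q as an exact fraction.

Q = 6752401929/823135900 in ≈ 8.203 in

Average conditions: CN = 83 (no AMC adjustment).
Retention S: 1000/CN − 10 with CN=83.000 → S = 170/83 ≈ 2.048 in
Ia = 0.2S: 0.2·2.048 = 0.410 in (exactly 34/83)
Excess rainfall: 10.310 − 0.410 = 9.900 in; P > Ia so Q > 0
Q = (82173/8300)²/((82173/8300) + 170/83) = (6752401929/68890000)/(99173/8300) = 6752401929/823135900 in ≈ 8.203 in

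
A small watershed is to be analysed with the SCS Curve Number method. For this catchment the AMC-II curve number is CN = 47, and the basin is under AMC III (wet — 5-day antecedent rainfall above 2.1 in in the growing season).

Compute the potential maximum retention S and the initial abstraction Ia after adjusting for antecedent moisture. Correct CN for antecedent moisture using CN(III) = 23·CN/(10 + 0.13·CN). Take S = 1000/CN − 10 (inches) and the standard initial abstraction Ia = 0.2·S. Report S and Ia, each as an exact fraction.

S = 5300/1081 in ≈ 4.903 in; Ia = 1060/1081 in ≈ 0.981 in

CN(III) from CN(II)=47: (23·47)/(10 + 0.13·47) = 108100/1611 ≈ 67.101
Max retention: S = 1000/(108100/1611) − 10 = 5300/1081 in (≈ 4.903 in)
Ia = 0.2·(5300/1081) = 1060/1081 in ≈ 0.981 in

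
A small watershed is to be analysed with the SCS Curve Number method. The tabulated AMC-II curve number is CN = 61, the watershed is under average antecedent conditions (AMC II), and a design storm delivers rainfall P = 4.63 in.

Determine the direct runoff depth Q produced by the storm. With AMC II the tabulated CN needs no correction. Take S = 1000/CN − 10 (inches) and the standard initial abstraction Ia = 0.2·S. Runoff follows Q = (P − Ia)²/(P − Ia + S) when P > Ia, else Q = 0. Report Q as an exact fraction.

Q = 417916249/362602300 in ≈ 1.153 in

CN(II) = 61; AMC II needs no correction.
Max retention: S = 1000/61 − 10 = 390/61 in (≈ 6.393 in)
Initial abstraction Ia = S/5 = (390/61)/5 = 78/61 ≈ 1.279 in
Since P=4.630 > Ia=1.279: effective rainfall P−Ia = 20443/6100 in
Q: (20443/6100)² ÷ (59443/6100) = 417916249/362602300 in (≈ 1.153 in)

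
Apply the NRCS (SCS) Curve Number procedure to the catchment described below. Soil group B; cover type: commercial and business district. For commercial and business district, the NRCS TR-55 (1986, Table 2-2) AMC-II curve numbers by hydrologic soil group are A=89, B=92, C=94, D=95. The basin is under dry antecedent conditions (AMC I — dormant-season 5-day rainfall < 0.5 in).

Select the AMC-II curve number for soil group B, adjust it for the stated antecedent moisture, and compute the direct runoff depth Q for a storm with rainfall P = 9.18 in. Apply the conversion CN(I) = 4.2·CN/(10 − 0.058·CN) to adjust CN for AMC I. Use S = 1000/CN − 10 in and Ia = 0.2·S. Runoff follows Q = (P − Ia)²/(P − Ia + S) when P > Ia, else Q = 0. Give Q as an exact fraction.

NRCS table: commercial and business district, soil group B → CN(II) = 92
Adjust CN=92 to AMC I: 4.2·92/(10 − 0.058·92) → (1932/5) ÷ (583/125) = 48300/583 ≈ 82.847
Retention S: 1000/CN − 10 with CN=82.847 → S = 1000/483 ≈ 2.070 in
Initial abstraction Ia = S/5 = (1000/483)/5 = 200/483 ≈ 0.414 in
Since P=9.180 > Ia=0.414: effective rainfall P−Ia = 211697/24150 in
Runoff Q = (P−Ia)²/(P−Ia+S) = (8.766)²/(8.766+2.070) = 44815619809/6319982550 ≈ 7.091 in

Q = 44815619809/6319982550 in ≈ 7.091 in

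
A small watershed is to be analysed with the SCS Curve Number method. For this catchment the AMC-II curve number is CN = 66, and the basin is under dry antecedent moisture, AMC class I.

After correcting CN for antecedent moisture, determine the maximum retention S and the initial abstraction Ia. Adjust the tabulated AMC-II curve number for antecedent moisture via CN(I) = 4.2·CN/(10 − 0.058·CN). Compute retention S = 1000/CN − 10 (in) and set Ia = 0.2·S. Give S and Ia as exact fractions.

CN(I) from CN(II)=66: (4.2·66)/(10 − 0.058·66) = 69300/1543 ≈ 44.913
Retention S: 1000/CN − 10 with CN=44.913 → S = 8500/693 ≈ 12.266 in
Ia = 0.2S: 0.2·12.266 = 2.453 in (exactly 1700/693)

S = 8500/693 in ≈ 12.266 in; Ia = 1700/693 in ≈ 2.453 in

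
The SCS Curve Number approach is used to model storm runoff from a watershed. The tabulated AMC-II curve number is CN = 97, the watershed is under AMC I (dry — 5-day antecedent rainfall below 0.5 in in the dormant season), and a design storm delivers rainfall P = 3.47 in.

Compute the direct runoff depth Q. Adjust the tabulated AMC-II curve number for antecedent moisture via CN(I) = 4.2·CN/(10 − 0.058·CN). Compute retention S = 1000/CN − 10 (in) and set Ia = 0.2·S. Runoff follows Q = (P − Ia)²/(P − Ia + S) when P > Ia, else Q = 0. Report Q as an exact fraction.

Q = 50901225769/18714122700 in ≈ 2.720 in

Dry (AMC I): CN(I) = 4.2·97/(10 − 0.058·97) = (2037/5)/(2187/500) = 67900/729 ≈ 93.141
S = 1000/(67900/729) − 10 = 500/679 in ≈ 0.736 in
Ia = 0.2S: 0.2·0.736 = 0.147 in (exactly 100/679)
P − Ia = 3.470 − 0.147 = 225613/67900 ≈ 3.323 in (> 0, runoff occurs)
Q: (225613/67900)² ÷ (275613/67900) = 50901225769/18714122700 in (≈ 2.720 in)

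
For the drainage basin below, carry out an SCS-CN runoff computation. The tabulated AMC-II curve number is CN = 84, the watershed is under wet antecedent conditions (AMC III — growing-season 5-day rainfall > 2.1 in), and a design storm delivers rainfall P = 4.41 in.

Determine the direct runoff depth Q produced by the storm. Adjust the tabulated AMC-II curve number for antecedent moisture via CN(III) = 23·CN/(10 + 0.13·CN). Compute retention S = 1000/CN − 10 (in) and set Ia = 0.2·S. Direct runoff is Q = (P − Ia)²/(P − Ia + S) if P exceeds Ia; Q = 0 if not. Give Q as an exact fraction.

Wet (AMC III): CN(III) = 23·84/(10 + 0.13·84) = 1932/(523/25) = 48300/523 ≈ 92.352
Retention S: 1000/CN − 10 with CN=92.352 → S = 400/483 ≈ 0.828 in
Initial abstraction Ia = S/5 = (400/483)/5 = 80/483 ≈ 0.166 in
Since P=4.410 > Ia=0.166: effective rainfall P−Ia = 205003/48300 in
Q: (205003/48300)² ÷ (245003/48300) = 42026230009/11833644900 in (≈ 3.551 in)

Q = 42026230009/11833644900 in ≈ 3.551 in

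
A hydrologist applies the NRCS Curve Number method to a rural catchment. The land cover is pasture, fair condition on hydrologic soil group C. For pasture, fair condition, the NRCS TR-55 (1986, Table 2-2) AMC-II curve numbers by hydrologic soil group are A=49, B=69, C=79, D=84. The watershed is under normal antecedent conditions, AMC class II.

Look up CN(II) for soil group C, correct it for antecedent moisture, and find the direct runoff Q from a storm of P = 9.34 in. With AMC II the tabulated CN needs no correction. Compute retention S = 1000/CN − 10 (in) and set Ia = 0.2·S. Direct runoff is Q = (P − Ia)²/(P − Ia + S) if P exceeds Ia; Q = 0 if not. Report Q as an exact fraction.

Q = 1210552849/178907350 in ≈ 6.766 in

NRCS table: pasture, fair condition, soil group C → CN(II) = 79
CN(II) = 79; AMC II needs no correction.
S = 1000/79 − 10 = 210/79 in ≈ 2.658 in
Ia = 0.2·(210/79) = 42/79 in ≈ 0.532 in
Since P=9.340 > Ia=0.532: effective rainfall P−Ia = 34793/3950 in
Q: (34793/3950)² ÷ (45293/3950) = 1210552849/178907350 in (≈ 6.766 in)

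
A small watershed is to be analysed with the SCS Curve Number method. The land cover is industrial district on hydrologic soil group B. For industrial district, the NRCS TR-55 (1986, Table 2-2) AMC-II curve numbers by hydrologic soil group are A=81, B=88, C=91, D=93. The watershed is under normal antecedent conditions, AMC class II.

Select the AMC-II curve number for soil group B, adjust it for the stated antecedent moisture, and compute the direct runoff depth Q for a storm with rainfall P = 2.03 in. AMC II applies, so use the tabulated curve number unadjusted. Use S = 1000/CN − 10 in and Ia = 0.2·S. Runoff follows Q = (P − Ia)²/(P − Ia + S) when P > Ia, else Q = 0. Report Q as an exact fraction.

Q = 3736489/3776300 in ≈ 0.989 in

NRCS table: industrial district, soil group B → CN(II) = 88
CN(II) = 88; AMC II needs no correction.
Retention S: 1000/CN − 10 with CN=88.000 → S = 15/11 ≈ 1.364 in
Initial abstraction Ia = S/5 = (15/11)/5 = 3/11 ≈ 0.273 in
P − Ia = 2.030 − 0.273 = 1933/1100 ≈ 1.757 in (> 0, runoff occurs)
Q = (1933/1100)²/((1933/1100) + 15/11) = (3736489/1210000)/(3433/1100) = 3736489/3776300 in ≈ 0.989 in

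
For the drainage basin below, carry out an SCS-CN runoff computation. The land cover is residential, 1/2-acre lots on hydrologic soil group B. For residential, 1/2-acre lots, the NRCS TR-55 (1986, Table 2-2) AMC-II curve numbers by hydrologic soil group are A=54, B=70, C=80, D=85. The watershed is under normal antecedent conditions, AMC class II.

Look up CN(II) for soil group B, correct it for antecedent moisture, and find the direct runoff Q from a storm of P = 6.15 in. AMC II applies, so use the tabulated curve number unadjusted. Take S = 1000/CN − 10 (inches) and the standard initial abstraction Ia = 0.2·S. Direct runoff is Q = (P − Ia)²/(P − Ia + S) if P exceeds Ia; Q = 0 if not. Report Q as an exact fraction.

NRCS table: residential, 1/2-acre lots, soil group B → CN(II) = 70
Average conditions: CN = 70 (no AMC adjustment).
Max retention: S = 1000/70 − 10 = 30/7 in (≈ 4.286 in)
Ia = 0.2·(30/7) = 6/7 in ≈ 0.857 in
Since P=6.150 > Ia=0.857: effective rainfall P−Ia = 741/140 in
Q = (741/140)²/((741/140) + 30/7) = (549081/19600)/(1341/140) = 61009/20860 in ≈ 2.925 in

Q = 61009/20860 in ≈ 2.925 in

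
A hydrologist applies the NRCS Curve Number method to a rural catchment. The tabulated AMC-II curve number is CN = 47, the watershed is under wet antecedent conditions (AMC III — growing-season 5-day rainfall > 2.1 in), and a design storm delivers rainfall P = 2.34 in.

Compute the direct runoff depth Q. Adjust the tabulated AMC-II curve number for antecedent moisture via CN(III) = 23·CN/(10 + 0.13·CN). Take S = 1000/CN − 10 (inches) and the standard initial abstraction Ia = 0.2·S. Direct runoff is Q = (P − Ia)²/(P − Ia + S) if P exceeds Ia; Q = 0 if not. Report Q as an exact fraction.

CN(III) from CN(II)=47: (23·47)/(10 + 0.13·47) = 108100/1611 ≈ 67.101
Retention S: 1000/CN − 10 with CN=67.101 → S = 5300/1081 ≈ 4.903 in
Ia = 0.2S: 0.2·4.903 = 0.981 in (exactly 1060/1081)
Since P=2.340 > Ia=0.981: effective rainfall P−Ia = 73477/54050 in
Q = (73477/54050)²/((73477/54050) + 5300/1081) = (5398869529/2921402500)/(338477/54050) = 5398869529/18294681850 in ≈ 0.295 in

Q = 5398869529/18294681850 in ≈ 0.295 in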